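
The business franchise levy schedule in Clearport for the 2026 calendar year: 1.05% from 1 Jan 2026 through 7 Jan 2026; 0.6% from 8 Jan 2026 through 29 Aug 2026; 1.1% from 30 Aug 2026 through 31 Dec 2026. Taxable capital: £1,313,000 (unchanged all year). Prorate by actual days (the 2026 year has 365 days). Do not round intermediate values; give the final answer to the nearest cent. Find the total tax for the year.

£10,221.62

1 Jan – 7 Jan 2026: 7 days at 1.05% → £1,313,000 × 1.05% × 7/365 = £264.3986
8 Jan – 29 Aug 2026: 234 days at 0.6% → £1,313,000 × 0.6% × 234/365 = £5,050.5534
30 Aug – 31 Dec 2026: 124 days at 1.1% → £1,313,000 × 1.1% × 124/365 = £4,906.6630
Total = £10,221.6151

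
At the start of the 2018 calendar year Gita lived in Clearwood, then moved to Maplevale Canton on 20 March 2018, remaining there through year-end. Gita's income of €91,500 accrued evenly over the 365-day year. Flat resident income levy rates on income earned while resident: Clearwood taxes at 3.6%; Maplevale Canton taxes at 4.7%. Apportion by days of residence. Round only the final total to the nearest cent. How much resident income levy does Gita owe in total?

Clearwood, 1 January – 19 March 2018: 78 days → €91,500 × 3.6% × 78/365 = €703.9233
Maplevale Canton, 20 March – 31 December 2018: 287 days → €91,500 × 4.7% × 287/365 = €3,381.4890
Total = €4,085.4123

€4,085.41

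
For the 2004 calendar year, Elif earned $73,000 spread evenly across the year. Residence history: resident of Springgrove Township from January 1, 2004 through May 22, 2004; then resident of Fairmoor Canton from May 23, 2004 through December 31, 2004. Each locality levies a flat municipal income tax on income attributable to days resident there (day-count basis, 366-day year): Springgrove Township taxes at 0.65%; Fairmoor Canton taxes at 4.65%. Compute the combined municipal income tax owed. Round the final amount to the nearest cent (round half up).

$2,253.63

Springgrove Township, January 1 – May 22, 2004: 143 days → $73,000 × 0.65% × 143/366 = $185.3921
Fairmoor Canton, May 23 – December 31, 2004: 223 days → $73,000 × 4.65% × 223/366 = $2,068.2336
Total = $2,253.6257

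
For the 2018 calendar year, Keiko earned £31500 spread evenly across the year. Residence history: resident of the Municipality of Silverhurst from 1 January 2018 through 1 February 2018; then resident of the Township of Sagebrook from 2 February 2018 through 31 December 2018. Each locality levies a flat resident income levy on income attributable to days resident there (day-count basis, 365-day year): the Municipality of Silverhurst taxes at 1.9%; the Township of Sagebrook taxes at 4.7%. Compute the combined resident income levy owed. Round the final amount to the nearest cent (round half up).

£1403.17

The Municipality of Silverhurst, 1 January – 1 February 2018: 32 days → £31500 × 1.9% × 32/365 = £52.4712
The Township of Sagebrook, 2 February – 31 December 2018: 333 days → £31500 × 4.7% × 333/365 = £1350.7027
Total = £1403.1740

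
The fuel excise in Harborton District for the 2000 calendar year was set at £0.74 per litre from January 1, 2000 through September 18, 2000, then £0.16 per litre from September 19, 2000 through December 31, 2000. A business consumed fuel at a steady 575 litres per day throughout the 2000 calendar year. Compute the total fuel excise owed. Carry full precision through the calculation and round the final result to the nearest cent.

January 1 – September 18, 2000: 262 days × 575 litres/day = 150,650 litres at £0.74/litre → £111481.00
September 19 – December 31, 2000: 104 days × 575 litres/day = 59,800 litres at £0.16/litre → £9568.00

£121049.00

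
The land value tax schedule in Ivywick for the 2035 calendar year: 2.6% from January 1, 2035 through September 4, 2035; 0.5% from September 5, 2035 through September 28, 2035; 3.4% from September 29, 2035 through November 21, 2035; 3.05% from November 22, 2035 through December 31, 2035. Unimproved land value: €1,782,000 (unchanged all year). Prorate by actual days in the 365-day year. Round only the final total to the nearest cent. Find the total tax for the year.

€46,859.28

January 1 – September 4, 2035: 247 days at 2.6% → €1,782,000 × 2.6% × 247/365 = €31,353.4356
September 5 – September 28, 2035: 24 days at 0.5% → €1,782,000 × 0.5% × 24/365 = €585.8630
September 29 – November 21, 2035: 54 days at 3.4% → €1,782,000 × 3.4% × 54/365 = €8,963.7041
November 22 – December 31, 2035: 40 days at 3.05% → €1,782,000 × 3.05% × 40/365 = €5,956.2740
Total = €46,859.2767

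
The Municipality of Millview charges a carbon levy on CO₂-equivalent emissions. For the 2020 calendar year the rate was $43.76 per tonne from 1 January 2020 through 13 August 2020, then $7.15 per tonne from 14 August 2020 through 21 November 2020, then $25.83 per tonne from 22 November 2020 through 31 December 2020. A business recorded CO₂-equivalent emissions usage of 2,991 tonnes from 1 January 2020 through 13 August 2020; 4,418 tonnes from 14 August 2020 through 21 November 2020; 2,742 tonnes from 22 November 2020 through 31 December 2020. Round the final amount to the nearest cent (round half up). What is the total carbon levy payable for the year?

1 January – 13 August 2020: 2,991 tonnes at $43.76/tonne → $130,886.16
14 August – 21 November 2020: 4,418 tonnes at $7.15/tonne → $31,588.70
22 November – 31 December 2020: 2,742 tonnes at $25.83/tonne → $70,825.86

$233,300.72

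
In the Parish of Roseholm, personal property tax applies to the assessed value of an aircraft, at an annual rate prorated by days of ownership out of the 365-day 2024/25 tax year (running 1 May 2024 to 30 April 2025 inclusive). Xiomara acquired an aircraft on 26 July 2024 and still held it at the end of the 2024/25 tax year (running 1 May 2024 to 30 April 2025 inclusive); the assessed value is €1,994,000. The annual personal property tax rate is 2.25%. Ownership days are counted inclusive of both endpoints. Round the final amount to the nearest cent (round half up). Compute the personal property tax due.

€34,294.07

Days held (26 July 2024 – 30 April 2025): 279 out of 365
Tax = €1,994,000 × 2.25% × 279/365 = €34,294.0685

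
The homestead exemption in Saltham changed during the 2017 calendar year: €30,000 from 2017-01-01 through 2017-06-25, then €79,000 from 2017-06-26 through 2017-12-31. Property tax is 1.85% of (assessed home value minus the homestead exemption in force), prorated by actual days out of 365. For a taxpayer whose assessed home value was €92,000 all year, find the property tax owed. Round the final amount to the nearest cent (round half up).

2017-01-01 to 2017-06-25: 176 days, exemption €30,000 → (€92,000 − €30,000) × 1.85% × 176/365 = €553.0740
2017-06-26 to 2017-12-31: 189 days, exemption €79,000 → (€92,000 − €79,000) × 1.85% × 189/365 = €124.5329
Total = €677.6068

€677.61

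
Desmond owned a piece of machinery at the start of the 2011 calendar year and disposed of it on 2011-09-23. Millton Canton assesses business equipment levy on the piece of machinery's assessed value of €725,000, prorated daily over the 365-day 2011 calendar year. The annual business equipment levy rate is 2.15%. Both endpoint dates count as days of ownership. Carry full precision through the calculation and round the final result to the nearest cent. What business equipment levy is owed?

Days held (2011-01-01 to 2011-09-23): 266 out of 365
Tax = €725,000 × 2.15% × 266/365 = €11,359.6575

€11,359.66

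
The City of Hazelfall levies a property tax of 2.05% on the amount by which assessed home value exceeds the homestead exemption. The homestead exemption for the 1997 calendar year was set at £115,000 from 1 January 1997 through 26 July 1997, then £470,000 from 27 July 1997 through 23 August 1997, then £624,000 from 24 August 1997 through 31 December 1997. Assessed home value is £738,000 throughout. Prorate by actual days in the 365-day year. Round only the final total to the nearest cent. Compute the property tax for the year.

1 January – 26 July 1997: 207 days, exemption £115,000 → (£738,000 − £115,000) × 2.05% × 207/365 = £7,243.0151
27 July – 23 August 1997: 28 days, exemption £470,000 → (£738,000 − £470,000) × 2.05% × 28/365 = £421.4575
24 August – 31 December 1997: 130 days, exemption £624,000 → (£738,000 − £624,000) × 2.05% × 130/365 = £832.3562
Total = £8,496.8288

£8,496.83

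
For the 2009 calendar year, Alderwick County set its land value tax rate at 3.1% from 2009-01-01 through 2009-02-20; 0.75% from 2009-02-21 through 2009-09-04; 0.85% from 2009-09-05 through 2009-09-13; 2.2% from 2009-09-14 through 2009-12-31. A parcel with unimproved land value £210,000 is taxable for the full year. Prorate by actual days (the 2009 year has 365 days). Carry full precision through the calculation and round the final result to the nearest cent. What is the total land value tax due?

2009-01-01 to 2009-02-20: 51 days at 3.1% → £210,000 × 3.1% × 51/365 = £909.6164
2009-02-21 to 2009-09-04: 196 days at 0.75% → £210,000 × 0.75% × 196/365 = £845.7534
2009-09-05 to 2009-09-13: 9 days at 0.85% → £210,000 × 0.85% × 9/365 = £44.0137
2009-09-14 to 2009-12-31: 109 days at 2.2% → £210,000 × 2.2% × 109/365 = £1,379.6712
Total = £3,179.0548

£3,179.05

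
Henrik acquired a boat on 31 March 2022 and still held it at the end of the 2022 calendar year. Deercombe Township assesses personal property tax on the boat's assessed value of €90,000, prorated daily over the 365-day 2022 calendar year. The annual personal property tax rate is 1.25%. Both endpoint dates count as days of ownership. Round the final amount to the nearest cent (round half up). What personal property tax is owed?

€850.68

Days held (31 March – 31 December 2022): 276 out of 365
Tax = €90,000 × 1.25% × 276/365 = €850.6849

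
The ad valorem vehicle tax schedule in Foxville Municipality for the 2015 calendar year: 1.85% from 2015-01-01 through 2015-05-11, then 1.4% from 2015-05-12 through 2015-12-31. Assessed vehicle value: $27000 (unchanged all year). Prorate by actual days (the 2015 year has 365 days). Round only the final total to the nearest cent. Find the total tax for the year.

2015-01-01 to 2015-05-11: 131 days at 1.85% → $27000 × 1.85% × 131/365 = $179.2726
2015-05-12 to 2015-12-31: 234 days at 1.4% → $27000 × 1.4% × 234/365 = $242.3342
Total = $421.6068

$421.61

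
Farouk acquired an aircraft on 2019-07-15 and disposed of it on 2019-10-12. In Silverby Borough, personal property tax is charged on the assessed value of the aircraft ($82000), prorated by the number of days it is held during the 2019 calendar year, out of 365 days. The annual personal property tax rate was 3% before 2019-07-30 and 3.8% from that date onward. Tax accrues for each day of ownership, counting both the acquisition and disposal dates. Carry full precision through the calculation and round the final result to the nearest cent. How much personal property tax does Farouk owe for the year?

$741.37

2019-07-15 to 2019-07-29: 15 days at 3% → $82000 × 3% × 15/365 = $101.0959
2019-07-30 to 2019-10-12: 75 days at 3.8% → $82000 × 3.8% × 75/365 = $640.2740
Total = $741.3699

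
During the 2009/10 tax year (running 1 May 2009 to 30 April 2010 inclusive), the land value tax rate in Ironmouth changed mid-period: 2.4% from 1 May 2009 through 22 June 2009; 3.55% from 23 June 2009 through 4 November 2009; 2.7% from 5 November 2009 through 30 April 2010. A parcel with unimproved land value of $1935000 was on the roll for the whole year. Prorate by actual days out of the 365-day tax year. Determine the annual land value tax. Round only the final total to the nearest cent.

$57485.40

1 May – 22 June 2009: 53 days at 2.4% → $1935000 × 2.4% × 53/365 = $6743.3425
23 June – 4 November 2009: 135 days at 3.55% → $1935000 × 3.55% × 135/365 = $25406.8151
5 November 2009 – 30 April 2010: 177 days at 2.7% → $1935000 × 2.7% × 177/365 = $25335.2466
Total = $57485.4041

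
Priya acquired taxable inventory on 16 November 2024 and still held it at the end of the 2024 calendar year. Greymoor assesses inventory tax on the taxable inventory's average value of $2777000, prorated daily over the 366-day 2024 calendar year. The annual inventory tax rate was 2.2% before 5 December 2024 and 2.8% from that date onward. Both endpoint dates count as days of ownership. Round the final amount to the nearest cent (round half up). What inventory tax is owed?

$8907.64

16 November – 4 December 2024: 19 days at 2.2% → $2777000 × 2.2% × 19/366 = $3171.5464
5 December – 31 December 2024: 27 days at 2.8% → $2777000 × 2.8% × 27/366 = $5736.0984
Total = $8907.6448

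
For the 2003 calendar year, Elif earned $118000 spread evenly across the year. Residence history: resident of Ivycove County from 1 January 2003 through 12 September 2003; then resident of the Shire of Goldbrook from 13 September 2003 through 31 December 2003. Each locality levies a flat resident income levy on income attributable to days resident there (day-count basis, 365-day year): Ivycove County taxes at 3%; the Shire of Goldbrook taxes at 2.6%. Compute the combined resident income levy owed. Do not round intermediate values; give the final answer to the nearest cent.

$3397.75

Ivycove County, 1 January – 12 September 2003: 255 days → $118000 × 3% × 255/365 = $2473.1507
The Shire of Goldbrook, 13 September – 31 December 2003: 110 days → $118000 × 2.6% × 110/365 = $924.6027
Total = $3397.7534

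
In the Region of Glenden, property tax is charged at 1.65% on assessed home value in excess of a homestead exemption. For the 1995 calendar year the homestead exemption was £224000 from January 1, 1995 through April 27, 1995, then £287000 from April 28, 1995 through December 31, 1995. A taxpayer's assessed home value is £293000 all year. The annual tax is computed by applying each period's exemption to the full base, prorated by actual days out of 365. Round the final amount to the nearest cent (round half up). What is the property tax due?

£432.21

January 1 – April 27, 1995: 117 days, exemption £224000 → (£293000 − £224000) × 1.65% × 117/365 = £364.9438
April 28 – December 31, 1995: 248 days, exemption £287000 → (£293000 − £287000) × 1.65% × 248/365 = £67.2658
Total = £432.2096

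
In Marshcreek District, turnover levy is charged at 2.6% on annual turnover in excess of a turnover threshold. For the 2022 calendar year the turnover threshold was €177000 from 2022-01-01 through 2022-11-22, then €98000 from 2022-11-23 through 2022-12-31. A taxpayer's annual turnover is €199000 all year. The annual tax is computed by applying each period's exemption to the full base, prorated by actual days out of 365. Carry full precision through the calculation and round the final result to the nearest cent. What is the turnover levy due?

€791.47

2022-01-01 to 2022-11-22: 326 days, exemption €177000 → (€199000 − €177000) × 2.6% × 326/365 = €510.8822
2022-11-23 to 2022-12-31: 39 days, exemption €98000 → (€199000 − €98000) × 2.6% × 39/365 = €280.5863
Total = €791.4685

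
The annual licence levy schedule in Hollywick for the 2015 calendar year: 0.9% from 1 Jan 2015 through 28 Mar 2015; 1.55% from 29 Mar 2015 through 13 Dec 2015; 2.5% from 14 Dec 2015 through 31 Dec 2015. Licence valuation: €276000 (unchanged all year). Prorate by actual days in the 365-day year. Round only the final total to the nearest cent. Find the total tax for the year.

1 Jan – 28 Mar 2015: 87 days at 0.9% → €276000 × 0.9% × 87/365 = €592.0767
29 Mar – 13 Dec 2015: 260 days at 1.55% → €276000 × 1.55% × 260/365 = €3047.3425
14 Dec – 31 Dec 2015: 18 days at 2.5% → €276000 × 2.5% × 18/365 = €340.2740
Total = €3979.6932

€3979.69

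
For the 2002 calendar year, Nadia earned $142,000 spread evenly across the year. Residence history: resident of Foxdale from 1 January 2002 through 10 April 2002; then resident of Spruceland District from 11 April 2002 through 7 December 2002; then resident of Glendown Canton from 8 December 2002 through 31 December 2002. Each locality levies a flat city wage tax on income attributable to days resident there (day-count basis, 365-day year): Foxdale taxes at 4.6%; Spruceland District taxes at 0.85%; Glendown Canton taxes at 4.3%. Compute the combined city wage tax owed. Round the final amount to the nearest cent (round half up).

$2,988.03

Foxdale, 1 January – 10 April 2002: 100 days → $142,000 × 4.6% × 100/365 = $1,789.5890
Spruceland District, 11 April – 7 December 2002: 241 days → $142,000 × 0.85% × 241/365 = $796.9507
Glendown Canton, 8 December – 31 December 2002: 24 days → $142,000 × 4.3% × 24/365 = $401.4904
Total = $2,988.0301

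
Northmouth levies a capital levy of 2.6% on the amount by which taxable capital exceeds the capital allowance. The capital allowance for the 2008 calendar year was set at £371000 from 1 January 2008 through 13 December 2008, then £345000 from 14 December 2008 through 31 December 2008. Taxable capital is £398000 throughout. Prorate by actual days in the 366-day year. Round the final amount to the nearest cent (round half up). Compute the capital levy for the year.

1 January – 13 December 2008: 348 days, exemption £371000 → (£398000 − £371000) × 2.6% × 348/366 = £667.4754
14 December – 31 December 2008: 18 days, exemption £345000 → (£398000 − £345000) × 2.6% × 18/366 = £67.7705
Total = £735.2459

£735.25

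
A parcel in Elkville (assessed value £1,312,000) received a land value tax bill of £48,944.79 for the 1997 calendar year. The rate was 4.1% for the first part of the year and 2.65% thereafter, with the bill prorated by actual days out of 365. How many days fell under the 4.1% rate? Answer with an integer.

Let d = days at the first rate; then 365 − d days at the second rate.
£1,312,000 × [4.1%·d + 2.65%·(365−d)] / 365 = £48,944.79
Solving gives d = 272, so the new rate took effect on September 30, 1997.

272 days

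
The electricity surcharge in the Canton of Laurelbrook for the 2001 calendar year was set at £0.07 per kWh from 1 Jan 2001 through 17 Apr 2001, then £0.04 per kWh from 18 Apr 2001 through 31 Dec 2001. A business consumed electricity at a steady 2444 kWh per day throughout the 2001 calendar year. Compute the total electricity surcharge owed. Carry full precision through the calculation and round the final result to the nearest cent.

£43527.64

1 Jan – 17 Apr 2001: 107 days × 2444 kWh/day = 261,508 kWh at £0.07/kWh → £18305.56
18 Apr – 31 Dec 2001: 258 days × 2444 kWh/day = 630,552 kWh at £0.04/kWh → £25222.08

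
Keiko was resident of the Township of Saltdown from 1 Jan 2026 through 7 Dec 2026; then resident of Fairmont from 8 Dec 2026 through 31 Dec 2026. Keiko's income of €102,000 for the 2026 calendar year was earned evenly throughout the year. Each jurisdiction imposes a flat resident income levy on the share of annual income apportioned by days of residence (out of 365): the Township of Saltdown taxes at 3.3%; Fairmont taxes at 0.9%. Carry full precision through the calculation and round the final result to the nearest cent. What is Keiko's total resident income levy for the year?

The Township of Saltdown, 1 Jan – 7 Dec 2026: 341 days → €102,000 × 3.3% × 341/365 = €3,144.6740
Fairmont, 8 Dec – 31 Dec 2026: 24 days → €102,000 × 0.9% × 24/365 = €60.3616
Total = €3,205.0356

€3,205.04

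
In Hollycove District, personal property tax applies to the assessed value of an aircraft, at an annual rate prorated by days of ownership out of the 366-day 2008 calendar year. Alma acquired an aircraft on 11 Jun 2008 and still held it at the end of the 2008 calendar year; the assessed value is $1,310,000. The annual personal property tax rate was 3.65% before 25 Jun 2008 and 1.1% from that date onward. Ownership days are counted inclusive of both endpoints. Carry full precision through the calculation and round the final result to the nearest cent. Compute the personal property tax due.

11 Jun – 24 Jun 2008: 14 days at 3.65% → $1,310,000 × 3.65% × 14/366 = $1,828.9891
25 Jun – 31 Dec 2008: 190 days at 1.1% → $1,310,000 × 1.1% × 190/366 = $7,480.6011
Total = $9,309.5902

$9,309.59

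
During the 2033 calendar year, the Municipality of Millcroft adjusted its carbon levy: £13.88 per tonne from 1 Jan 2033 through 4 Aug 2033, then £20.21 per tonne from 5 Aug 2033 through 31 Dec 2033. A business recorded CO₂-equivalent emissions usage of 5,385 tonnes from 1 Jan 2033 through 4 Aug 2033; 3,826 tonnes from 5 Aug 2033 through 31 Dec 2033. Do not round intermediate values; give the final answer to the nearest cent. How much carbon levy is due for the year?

£152,067.26

1 Jan – 4 Aug 2033: 5,385 tonnes at £13.88/tonne → £74,743.80
5 Aug – 31 Dec 2033: 3,826 tonnes at £20.21/tonne → £77,323.46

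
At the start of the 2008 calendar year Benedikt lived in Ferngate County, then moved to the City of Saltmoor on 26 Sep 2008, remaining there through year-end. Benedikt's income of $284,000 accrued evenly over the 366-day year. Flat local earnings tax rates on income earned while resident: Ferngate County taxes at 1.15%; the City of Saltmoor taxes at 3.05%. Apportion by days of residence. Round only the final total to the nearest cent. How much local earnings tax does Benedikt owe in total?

$4,696.09

Ferngate County, 1 Jan – 25 Sep 2008: 269 days → $284,000 × 1.15% × 269/366 = $2,400.4208
The City of Saltmoor, 26 Sep – 31 Dec 2008: 97 days → $284,000 × 3.05% × 97/366 = $2,295.6667
Total = $4,696.0874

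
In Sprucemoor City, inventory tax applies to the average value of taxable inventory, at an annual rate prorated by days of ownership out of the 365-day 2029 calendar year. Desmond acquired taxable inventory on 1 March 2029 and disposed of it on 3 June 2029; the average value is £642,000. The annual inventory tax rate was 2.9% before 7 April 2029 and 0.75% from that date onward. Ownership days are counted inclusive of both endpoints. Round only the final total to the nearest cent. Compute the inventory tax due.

£2,652.43

1 March – 6 April 2029: 37 days at 2.9% → £642,000 × 2.9% × 37/365 = £1,887.3041
7 April – 3 June 2029: 58 days at 0.75% → £642,000 × 0.75% × 58/365 = £765.1233
Total = £2,652.4274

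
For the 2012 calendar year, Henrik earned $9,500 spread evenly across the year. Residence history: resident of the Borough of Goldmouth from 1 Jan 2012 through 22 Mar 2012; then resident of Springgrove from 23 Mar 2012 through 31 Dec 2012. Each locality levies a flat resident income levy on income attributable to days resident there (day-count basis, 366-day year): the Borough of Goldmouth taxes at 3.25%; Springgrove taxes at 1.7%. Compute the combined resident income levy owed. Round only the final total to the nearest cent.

$194.49

The Borough of Goldmouth, 1 Jan – 22 Mar 2012: 82 days → $9,500 × 3.25% × 82/366 = $69.1735
Springgrove, 23 Mar – 31 Dec 2012: 284 days → $9,500 × 1.7% × 284/366 = $125.3169
Total = $194.4904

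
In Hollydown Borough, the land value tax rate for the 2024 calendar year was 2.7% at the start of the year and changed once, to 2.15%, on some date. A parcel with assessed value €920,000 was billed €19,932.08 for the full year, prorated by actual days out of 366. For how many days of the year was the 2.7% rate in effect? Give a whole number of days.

11 days

Let d = days at the first rate; then 366 − d days at the second rate.
€920,000 × [2.7%·d + 2.15%·(366−d)] / 366 = €19,932.08
Solving gives d = 11, so the new rate took effect on 12 January 2024.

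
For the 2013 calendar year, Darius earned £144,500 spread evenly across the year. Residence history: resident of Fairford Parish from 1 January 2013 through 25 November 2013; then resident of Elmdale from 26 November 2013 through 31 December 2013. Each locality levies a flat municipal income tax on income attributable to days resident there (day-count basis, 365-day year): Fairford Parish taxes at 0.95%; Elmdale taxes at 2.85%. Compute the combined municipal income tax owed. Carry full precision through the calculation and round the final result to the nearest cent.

£1,643.54

Fairford Parish, 1 January – 25 November 2013: 329 days → £144,500 × 0.95% × 329/365 = £1,237.3555
Elmdale, 26 November – 31 December 2013: 36 days → £144,500 × 2.85% × 36/365 = £406.1836
Total = £1,643.5390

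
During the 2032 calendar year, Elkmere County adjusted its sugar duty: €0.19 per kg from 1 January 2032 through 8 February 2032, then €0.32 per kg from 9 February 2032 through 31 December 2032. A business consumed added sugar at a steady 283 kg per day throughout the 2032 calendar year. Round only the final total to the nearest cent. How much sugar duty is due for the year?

1 January – 8 February 2032: 39 days × 283 kg/day = 11,037 kg at €0.19/kg → €2,097.03
9 February – 31 December 2032: 327 days × 283 kg/day = 92,541 kg at €0.32/kg → €29,613.12

€31,710.15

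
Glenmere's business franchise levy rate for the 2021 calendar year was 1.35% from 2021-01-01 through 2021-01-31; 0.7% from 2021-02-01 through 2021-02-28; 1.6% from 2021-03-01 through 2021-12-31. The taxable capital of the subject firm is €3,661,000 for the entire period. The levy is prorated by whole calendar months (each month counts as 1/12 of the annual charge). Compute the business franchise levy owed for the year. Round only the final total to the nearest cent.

€55,067.54

2021-01-01 to 2021-01-31: 1 month at 1.35% → €3,661,000 × 1.35% × 1/12 = €4,118.6250
2021-02-01 to 2021-02-28: 1 month at 0.7% → €3,661,000 × 0.7% × 1/12 = €2,135.5833
2021-03-01 to 2021-12-31: 10 months at 1.6% → €3,661,000 × 1.6% × 10/12 = €48,813.3333
Total = €55,067.5417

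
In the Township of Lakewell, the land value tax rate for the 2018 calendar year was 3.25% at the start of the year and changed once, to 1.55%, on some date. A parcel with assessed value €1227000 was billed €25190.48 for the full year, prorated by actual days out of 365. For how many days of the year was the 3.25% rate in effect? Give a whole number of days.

108 days

Let d = days at the first rate; then 365 − d days at the second rate.
€1227000 × [3.25%·d + 1.55%·(365−d)] / 365 = €25190.48
Solving gives d = 108, so the new rate took effect on 19 Apr 2018.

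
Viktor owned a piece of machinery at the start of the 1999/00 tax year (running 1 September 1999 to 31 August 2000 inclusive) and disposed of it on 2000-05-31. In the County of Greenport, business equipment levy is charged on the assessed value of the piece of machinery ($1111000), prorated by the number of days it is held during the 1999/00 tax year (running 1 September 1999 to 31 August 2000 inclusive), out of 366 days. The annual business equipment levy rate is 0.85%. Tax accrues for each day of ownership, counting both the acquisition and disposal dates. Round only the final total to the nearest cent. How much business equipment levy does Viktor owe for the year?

Days held (1999-09-01 to 2000-05-31): 274 out of 366
Tax = $1111000 × 0.85% × 274/366 = $7069.7240

$7069.72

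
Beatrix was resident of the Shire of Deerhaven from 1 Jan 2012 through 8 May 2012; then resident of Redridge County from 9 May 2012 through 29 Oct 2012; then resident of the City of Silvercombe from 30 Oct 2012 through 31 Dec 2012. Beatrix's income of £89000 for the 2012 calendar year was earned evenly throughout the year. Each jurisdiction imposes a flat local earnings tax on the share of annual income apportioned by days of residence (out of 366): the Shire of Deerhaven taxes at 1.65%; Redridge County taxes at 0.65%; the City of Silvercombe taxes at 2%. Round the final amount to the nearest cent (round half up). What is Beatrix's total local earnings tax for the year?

The Shire of Deerhaven, 1 Jan – 8 May 2012: 129 days → £89000 × 1.65% × 129/366 = £517.5861
Redridge County, 9 May – 29 Oct 2012: 174 days → £89000 × 0.65% × 174/366 = £275.0246
The City of Silvercombe, 30 Oct – 31 Dec 2012: 63 days → £89000 × 2% × 63/366 = £306.3934
Total = £1099.0041

£1099.00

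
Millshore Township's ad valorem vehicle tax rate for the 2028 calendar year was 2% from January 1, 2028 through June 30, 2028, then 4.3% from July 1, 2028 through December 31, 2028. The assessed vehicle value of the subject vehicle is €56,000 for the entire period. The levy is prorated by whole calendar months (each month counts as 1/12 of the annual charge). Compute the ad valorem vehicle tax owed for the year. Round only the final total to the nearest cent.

€1,764.00

January 1 – June 30, 2028: 6 months at 2% → €56,000 × 2% × 6/12 = €560.0000
July 1 – December 31, 2028: 6 months at 4.3% → €56,000 × 4.3% × 6/12 = €1,204.0000
Total = €1,764.0000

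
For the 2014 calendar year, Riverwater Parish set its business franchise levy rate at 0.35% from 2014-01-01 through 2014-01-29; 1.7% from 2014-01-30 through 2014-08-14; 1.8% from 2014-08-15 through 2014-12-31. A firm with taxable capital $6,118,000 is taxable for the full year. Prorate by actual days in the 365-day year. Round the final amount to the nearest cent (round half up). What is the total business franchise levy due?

$99,773.68

2014-01-01 to 2014-01-29: 29 days at 0.35% → $6,118,000 × 0.35% × 29/365 = $1,701.3068
2014-01-30 to 2014-08-14: 197 days at 1.7% → $6,118,000 × 1.7% × 197/365 = $56,134.7452
2014-08-15 to 2014-12-31: 139 days at 1.8% → $6,118,000 × 1.8% × 139/365 = $41,937.6329
Total = $99,773.6849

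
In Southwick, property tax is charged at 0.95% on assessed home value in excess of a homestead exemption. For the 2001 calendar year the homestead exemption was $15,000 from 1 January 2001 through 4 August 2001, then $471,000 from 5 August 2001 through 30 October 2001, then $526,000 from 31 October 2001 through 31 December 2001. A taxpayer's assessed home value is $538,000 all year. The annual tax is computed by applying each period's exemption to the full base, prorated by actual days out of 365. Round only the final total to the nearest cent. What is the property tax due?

$3,111.34

1 January – 4 August 2001: 216 days, exemption $15,000 → ($538,000 − $15,000) × 0.95% × 216/365 = $2,940.2630
5 August – 30 October 2001: 87 days, exemption $471,000 → ($538,000 − $471,000) × 0.95% × 87/365 = $151.7137
31 October – 31 December 2001: 62 days, exemption $526,000 → ($538,000 − $526,000) × 0.95% × 62/365 = $19.3644
Total = $3,111.3411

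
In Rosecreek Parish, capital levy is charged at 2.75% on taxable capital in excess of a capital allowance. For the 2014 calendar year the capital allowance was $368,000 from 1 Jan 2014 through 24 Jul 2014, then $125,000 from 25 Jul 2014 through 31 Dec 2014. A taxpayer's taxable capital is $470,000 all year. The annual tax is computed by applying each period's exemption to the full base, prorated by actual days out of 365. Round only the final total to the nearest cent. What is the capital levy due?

1 Jan – 24 Jul 2014: 205 days, exemption $368,000 → ($470,000 − $368,000) × 2.75% × 205/365 = $1,575.4110
25 Jul – 31 Dec 2014: 160 days, exemption $125,000 → ($470,000 − $125,000) × 2.75% × 160/365 = $4,158.9041
Total = $5,734.3151

$5,734.32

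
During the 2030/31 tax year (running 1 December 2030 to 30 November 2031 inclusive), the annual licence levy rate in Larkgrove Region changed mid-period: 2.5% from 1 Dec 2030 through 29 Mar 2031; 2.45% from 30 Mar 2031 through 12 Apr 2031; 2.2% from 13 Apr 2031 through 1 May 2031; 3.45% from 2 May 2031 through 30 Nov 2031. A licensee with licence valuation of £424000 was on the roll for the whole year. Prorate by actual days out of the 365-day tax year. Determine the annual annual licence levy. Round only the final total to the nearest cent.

£12876.24

1 Dec 2030 – 29 Mar 2031: 119 days at 2.5% → £424000 × 2.5% × 119/365 = £3455.8904
30 Mar – 12 Apr 2031: 14 days at 2.45% → £424000 × 2.45% × 14/365 = £398.4438
13 Apr – 1 May 2031: 19 days at 2.2% → £424000 × 2.2% × 19/365 = £485.5671
2 May – 30 Nov 2031: 213 days at 3.45% → £424000 × 3.45% × 213/365 = £8536.3397
Total = £12876.2411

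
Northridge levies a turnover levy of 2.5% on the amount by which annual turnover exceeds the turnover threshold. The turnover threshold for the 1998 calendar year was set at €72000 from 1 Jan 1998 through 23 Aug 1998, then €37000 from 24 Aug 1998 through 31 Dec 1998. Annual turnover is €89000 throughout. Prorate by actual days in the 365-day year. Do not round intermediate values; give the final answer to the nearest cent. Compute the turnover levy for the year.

€736.64

1 Jan – 23 Aug 1998: 235 days, exemption €72000 → (€89000 − €72000) × 2.5% × 235/365 = €273.6301
24 Aug – 31 Dec 1998: 130 days, exemption €37000 → (€89000 − €37000) × 2.5% × 130/365 = €463.0137
Total = €736.6438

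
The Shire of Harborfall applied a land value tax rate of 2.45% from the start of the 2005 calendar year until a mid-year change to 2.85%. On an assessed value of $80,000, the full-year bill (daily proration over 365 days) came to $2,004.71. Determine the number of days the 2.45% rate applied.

Let d = days at the first rate; then 365 − d days at the second rate.
$80,000 × [2.45%·d + 2.85%·(365−d)] / 365 = $2,004.71
Solving gives d = 314, so the new rate took effect on 11 Nov 2005.

314 days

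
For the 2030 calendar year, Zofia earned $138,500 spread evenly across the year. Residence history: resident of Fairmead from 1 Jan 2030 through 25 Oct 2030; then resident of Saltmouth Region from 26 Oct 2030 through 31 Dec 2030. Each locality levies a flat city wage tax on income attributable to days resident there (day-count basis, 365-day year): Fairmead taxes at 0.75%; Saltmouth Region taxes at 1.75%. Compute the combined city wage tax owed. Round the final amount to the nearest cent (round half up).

$1,292.98

Fairmead, 1 Jan – 25 Oct 2030: 298 days → $138,500 × 0.75% × 298/365 = $848.0753
Saltmouth Region, 26 Oct – 31 Dec 2030: 67 days → $138,500 × 1.75% × 67/365 = $444.9075
Total = $1,292.9829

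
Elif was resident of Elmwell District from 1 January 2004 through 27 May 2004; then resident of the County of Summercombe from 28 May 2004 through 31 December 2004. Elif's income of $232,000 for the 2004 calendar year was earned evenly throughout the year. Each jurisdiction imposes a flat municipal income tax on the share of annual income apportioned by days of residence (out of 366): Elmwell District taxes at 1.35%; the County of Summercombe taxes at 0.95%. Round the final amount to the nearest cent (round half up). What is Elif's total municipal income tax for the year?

$2,579.26

Elmwell District, 1 January – 27 May 2004: 148 days → $232,000 × 1.35% × 148/366 = $1,266.4918
The County of Summercombe, 28 May – 31 December 2004: 218 days → $232,000 × 0.95% × 218/366 = $1,312.7650
Total = $2,579.2568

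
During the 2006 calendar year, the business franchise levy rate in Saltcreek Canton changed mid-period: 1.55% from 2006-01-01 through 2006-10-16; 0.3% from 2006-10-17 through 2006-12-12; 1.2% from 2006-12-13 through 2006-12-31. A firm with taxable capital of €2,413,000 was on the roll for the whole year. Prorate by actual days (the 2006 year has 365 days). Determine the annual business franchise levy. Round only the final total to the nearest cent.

2006-01-01 to 2006-10-16: 289 days at 1.55% → €2,413,000 × 1.55% × 289/365 = €29,613.7904
2006-10-17 to 2006-12-12: 57 days at 0.3% → €2,413,000 × 0.3% × 57/365 = €1,130.4740
2006-12-13 to 2006-12-31: 19 days at 1.2% → €2,413,000 × 1.2% × 19/365 = €1,507.2986
Total = €32,251.5630

€32,251.56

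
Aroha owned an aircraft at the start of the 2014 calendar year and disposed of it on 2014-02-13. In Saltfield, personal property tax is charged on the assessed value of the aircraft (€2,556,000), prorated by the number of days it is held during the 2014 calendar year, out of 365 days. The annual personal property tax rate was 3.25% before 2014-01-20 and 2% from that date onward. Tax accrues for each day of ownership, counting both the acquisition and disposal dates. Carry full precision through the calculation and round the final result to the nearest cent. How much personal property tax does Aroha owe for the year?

€7,825.56

2014-01-01 to 2014-01-19: 19 days at 3.25% → €2,556,000 × 3.25% × 19/365 = €4,324.1918
2014-01-20 to 2014-02-13: 25 days at 2% → €2,556,000 × 2% × 25/365 = €3,501.3699
Total = €7,825.5616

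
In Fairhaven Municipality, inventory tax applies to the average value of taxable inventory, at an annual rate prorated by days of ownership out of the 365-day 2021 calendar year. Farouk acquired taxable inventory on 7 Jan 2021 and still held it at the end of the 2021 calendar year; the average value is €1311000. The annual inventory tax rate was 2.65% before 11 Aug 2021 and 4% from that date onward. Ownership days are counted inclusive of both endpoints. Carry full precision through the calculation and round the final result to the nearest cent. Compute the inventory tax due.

7 Jan – 10 Aug 2021: 216 days at 2.65% → €1311000 × 2.65% × 216/365 = €20559.3534
11 Aug – 31 Dec 2021: 143 days at 4% → €1311000 × 4% × 143/365 = €20544.9863
Total = €41104.3397

€41104.34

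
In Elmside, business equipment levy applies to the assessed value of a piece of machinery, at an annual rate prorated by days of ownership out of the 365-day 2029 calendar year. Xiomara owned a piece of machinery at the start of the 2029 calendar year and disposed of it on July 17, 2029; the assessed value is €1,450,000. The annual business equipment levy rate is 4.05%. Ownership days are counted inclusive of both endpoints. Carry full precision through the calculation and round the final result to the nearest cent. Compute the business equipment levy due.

€31,856.30

Days held (January 1 – July 17, 2029): 198 out of 365
Tax = €1,450,000 × 4.05% × 198/365 = €31,856.3014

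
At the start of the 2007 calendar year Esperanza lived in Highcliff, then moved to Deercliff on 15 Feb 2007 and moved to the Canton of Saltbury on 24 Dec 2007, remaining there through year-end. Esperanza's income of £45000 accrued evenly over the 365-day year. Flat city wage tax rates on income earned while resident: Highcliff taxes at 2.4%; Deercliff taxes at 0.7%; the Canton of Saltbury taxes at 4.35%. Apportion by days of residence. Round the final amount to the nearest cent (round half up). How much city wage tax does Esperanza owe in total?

£445.32

Highcliff, 1 Jan – 14 Feb 2007: 45 days → £45000 × 2.4% × 45/365 = £133.1507
Deercliff, 15 Feb – 23 Dec 2007: 312 days → £45000 × 0.7% × 312/365 = £269.2603
The Canton of Saltbury, 24 Dec – 31 Dec 2007: 8 days → £45000 × 4.35% × 8/365 = £42.9041
Total = £445.3151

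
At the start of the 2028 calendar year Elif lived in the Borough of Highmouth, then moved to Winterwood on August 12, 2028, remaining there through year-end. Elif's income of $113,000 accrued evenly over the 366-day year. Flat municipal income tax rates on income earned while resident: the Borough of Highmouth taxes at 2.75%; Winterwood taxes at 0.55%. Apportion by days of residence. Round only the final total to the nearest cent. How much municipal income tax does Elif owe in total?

$2,142.99

The Borough of Highmouth, January 1 – August 11, 2028: 224 days → $113,000 × 2.75% × 224/366 = $1,901.8579
Winterwood, August 12 – December 31, 2028: 142 days → $113,000 × 0.55% × 142/366 = $241.1284
Total = $2,142.9863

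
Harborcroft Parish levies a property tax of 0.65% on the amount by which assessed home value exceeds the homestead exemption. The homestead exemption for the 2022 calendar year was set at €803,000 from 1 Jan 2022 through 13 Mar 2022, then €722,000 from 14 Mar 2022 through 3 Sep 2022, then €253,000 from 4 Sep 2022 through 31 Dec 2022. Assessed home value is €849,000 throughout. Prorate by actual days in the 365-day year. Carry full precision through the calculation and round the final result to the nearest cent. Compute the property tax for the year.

1 Jan – 13 Mar 2022: 72 days, exemption €803,000 → (€849,000 − €803,000) × 0.65% × 72/365 = €58.9808
14 Mar – 3 Sep 2022: 174 days, exemption €722,000 → (€849,000 − €722,000) × 0.65% × 174/365 = €393.5260
4 Sep – 31 Dec 2022: 119 days, exemption €253,000 → (€849,000 − €253,000) × 0.65% × 119/365 = €1,263.0301
Total = €1,715.5370

€1,715.54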